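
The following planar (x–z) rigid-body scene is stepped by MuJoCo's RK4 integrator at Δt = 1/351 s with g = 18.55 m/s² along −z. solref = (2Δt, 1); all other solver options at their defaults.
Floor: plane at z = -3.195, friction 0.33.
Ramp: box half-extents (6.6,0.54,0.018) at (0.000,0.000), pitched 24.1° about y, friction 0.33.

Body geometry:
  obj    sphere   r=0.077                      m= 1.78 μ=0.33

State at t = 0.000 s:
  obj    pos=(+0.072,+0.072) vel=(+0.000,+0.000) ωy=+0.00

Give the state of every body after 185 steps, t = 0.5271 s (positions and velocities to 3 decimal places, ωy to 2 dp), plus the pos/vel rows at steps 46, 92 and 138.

State at t = 0.5271 s:
  obj    pos=(+0.758,-0.235) vel=(+2.603,-1.164) ωy=+37.03

Key-timestep trajectory:
   step    t(s)  obj.x    obj.z    obj.vx   obj.vz 
     46  0.1311   +0.114  +0.053  +0.647  -0.290
     92  0.2621   +0.242  -0.004  +1.295  -0.579
    138  0.3932   +0.454  -0.099  +1.942  -0.869


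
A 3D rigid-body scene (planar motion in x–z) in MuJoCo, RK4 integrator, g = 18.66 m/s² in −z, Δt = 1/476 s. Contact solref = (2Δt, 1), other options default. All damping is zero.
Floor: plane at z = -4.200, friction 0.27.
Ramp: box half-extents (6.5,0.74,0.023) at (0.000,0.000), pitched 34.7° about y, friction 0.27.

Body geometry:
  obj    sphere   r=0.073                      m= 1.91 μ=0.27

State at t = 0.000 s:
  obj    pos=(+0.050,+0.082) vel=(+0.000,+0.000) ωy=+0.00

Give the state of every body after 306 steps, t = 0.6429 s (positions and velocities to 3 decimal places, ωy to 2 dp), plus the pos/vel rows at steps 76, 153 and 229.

State at t = 0.6429 s:
  obj    pos=(+1.339,-0.811) vel=(+4.011,-2.777) ωy=+66.81

Key-timestep trajectory:
   step    t(s)  obj.x    obj.z    obj.vx   obj.vz 
     76  0.1597   +0.130  +0.027  +0.996  -0.690
    153  0.3214   +0.372  -0.141  +2.005  -1.389
    229  0.4811   +0.772  -0.418  +3.001  -2.078


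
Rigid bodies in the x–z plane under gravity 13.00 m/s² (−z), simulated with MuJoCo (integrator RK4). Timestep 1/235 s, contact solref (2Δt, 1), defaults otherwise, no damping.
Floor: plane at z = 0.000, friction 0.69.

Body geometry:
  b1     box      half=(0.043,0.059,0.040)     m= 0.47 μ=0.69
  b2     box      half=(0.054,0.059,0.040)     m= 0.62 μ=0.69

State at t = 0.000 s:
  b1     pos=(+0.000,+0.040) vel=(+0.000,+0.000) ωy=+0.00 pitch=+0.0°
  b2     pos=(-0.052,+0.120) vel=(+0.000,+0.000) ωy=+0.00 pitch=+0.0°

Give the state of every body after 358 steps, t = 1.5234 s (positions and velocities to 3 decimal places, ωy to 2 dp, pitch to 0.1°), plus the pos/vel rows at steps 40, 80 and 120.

State at t = 1.5234 s:
  b1     pos=(+0.000,+0.040) vel=(+0.000,+0.000) ωy=+0.00 pitch=+0.0°
  b2     pos=(-0.102,+0.054) vel=(+0.000,+0.000) ωy=+0.00 pitch=-90.0°

Key-timestep trajectory:
   step    t(s)  b1.x    b1.z    b1.vx   b1.vz   b2.x    b2.z    b2.vx   b2.vz 
     40  0.1702   +0.000  +0.040  +0.000  +0.000   -0.077  +0.102  -0.295  -0.420
     80  0.3404   +0.000  +0.040  +0.000  +0.000   -0.125  +0.065  -0.084  +0.023
    120  0.5106   +0.000  +0.040  +0.000  +0.000   -0.103  +0.055  +0.373  -0.251


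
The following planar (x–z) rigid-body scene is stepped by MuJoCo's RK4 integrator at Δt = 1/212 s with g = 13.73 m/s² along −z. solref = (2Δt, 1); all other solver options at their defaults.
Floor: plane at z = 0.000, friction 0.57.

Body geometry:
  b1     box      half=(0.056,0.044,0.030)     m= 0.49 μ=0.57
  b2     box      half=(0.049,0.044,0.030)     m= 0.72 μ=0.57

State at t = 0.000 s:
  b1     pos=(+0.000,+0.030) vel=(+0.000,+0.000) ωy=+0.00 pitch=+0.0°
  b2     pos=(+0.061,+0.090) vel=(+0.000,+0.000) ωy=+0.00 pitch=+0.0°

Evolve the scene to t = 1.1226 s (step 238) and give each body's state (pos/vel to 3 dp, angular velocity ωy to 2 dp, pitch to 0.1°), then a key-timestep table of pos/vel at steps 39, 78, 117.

State at t = 1.1226 s:
  b1     pos=(+0.000,+0.030) vel=(+0.000,+0.000) ωy=+0.00 pitch=+0.0°
  b2     pos=(+0.187,+0.030) vel=(+0.000,+0.000) ωy=+0.00 pitch=+180.0°

Key-timestep trajectory:
   step    t(s)  b1.x    b1.z    b1.vx   b1.vz   b2.x    b2.z    b2.vx   b2.vz 
     39  0.1840   +0.000  +0.030  +0.000  +0.000   +0.084  +0.072  +0.267  -0.483
     78  0.3679   +0.000  +0.030  +0.000  +0.000   +0.132  +0.057  +0.094  +0.011
    117  0.5519   +0.000  +0.030  +0.000  +0.000   +0.152  +0.055  +0.219  -0.059


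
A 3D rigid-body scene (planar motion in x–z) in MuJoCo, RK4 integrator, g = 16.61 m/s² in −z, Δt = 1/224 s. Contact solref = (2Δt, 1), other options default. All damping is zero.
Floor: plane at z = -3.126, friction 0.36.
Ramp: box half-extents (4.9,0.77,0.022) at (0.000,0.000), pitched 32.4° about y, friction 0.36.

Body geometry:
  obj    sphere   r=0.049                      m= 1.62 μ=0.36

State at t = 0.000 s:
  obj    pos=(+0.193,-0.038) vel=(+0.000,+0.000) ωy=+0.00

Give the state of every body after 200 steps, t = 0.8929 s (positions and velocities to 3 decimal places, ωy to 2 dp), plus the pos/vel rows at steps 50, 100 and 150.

State at t = 0.8929 s:
  obj    pos=(+2.332,-1.396) vel=(+4.792,-3.041) ωy=+115.82

Key-timestep trajectory:
   step    t(s)  obj.x    obj.z    obj.vx   obj.vz 
     50  0.2232   +0.327  -0.123  +1.198  -0.760
    100  0.4464   +0.728  -0.378  +2.396  -1.521
    150  0.6696   +1.396  -0.802  +3.594  -2.281


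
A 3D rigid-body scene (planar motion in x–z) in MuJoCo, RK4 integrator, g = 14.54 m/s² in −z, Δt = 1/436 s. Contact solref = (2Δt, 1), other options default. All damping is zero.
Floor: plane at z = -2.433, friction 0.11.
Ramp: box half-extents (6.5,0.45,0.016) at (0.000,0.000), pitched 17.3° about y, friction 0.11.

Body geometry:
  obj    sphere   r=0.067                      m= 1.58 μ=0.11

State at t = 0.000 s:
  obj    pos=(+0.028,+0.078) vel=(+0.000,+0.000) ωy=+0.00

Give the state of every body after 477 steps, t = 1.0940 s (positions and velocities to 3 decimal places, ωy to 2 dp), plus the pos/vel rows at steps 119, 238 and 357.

State at t = 1.0940 s:
  obj    pos=(+1.793,-0.471) vel=(+3.226,-1.005) ωy=+50.43

Key-timestep trajectory:
   step    t(s)  obj.x    obj.z    obj.vx   obj.vz 
    119  0.2729   +0.138  +0.044  +0.805  -0.251
    238  0.5459   +0.467  -0.059  +1.610  -0.501
    357  0.8188   +1.017  -0.230  +2.415  -0.752


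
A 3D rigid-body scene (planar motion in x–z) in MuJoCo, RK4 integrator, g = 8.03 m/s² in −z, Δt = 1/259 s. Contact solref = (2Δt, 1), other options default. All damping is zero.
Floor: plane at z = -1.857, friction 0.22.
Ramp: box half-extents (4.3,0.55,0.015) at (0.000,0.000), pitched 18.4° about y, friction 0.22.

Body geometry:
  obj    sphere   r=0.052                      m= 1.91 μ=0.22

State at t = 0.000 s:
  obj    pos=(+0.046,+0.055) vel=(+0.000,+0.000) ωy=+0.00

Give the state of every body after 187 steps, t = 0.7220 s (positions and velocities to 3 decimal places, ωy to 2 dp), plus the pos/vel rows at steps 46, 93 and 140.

State at t = 0.7220 s:
  obj    pos=(+0.494,-0.094) vel=(+1.240,-0.413) ωy=+25.13

Key-timestep trajectory:
   step    t(s)  obj.x    obj.z    obj.vx   obj.vz 
     46  0.1776   +0.073  +0.046  +0.305  -0.102
     93  0.3591   +0.157  +0.018  +0.617  -0.205
    140  0.5405   +0.297  -0.028  +0.929  -0.309


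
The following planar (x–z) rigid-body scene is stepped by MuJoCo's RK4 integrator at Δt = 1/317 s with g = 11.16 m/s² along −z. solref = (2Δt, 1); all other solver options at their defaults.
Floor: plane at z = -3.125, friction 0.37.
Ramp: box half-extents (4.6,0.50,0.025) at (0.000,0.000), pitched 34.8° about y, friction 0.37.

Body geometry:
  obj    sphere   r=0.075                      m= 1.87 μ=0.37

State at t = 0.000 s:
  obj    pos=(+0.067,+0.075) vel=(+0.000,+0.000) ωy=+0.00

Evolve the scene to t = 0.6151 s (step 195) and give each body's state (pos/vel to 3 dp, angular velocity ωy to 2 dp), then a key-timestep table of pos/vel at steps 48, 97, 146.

State at t = 0.6151 s:
  obj    pos=(+0.774,-0.416) vel=(+2.298,-1.597) ωy=+37.31

Key-timestep trajectory:
   step    t(s)  obj.x    obj.z    obj.vx   obj.vz 
     48  0.1514   +0.110  +0.045  +0.566  -0.393
     97  0.3060   +0.242  -0.046  +1.143  -0.795
    146  0.4606   +0.463  -0.200  +1.721  -1.196


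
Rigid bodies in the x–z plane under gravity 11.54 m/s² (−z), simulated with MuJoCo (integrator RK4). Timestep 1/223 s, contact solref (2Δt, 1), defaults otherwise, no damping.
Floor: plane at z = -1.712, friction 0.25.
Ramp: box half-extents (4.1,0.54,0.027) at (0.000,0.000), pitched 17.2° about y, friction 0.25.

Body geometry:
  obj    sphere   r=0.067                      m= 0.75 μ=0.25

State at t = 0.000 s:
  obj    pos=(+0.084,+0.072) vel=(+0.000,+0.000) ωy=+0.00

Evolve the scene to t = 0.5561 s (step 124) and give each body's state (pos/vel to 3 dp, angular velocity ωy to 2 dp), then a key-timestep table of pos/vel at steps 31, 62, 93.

State at t = 0.5561 s:
  obj    pos=(+0.444,-0.039) vel=(+1.295,-0.401) ωy=+20.22

Key-timestep trajectory:
   step    t(s)  obj.x    obj.z    obj.vx   obj.vz 
     31  0.1390   +0.107  +0.065  +0.324  -0.100
     62  0.2780   +0.174  +0.044  +0.647  -0.200
     93  0.4170   +0.287  +0.010  +0.971  -0.301


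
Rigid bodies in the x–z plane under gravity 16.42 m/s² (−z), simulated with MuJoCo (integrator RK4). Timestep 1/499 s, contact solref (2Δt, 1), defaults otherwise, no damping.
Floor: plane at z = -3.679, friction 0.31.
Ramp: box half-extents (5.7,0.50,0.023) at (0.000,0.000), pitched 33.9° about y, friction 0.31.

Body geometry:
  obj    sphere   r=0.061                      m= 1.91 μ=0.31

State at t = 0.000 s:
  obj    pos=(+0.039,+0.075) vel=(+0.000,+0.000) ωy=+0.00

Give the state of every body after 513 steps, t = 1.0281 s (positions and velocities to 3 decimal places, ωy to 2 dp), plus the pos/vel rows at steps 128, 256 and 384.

State at t = 1.0281 s:
  obj    pos=(+2.908,-1.853) vel=(+5.582,-3.751) ωy=+110.24

Key-timestep trajectory:
   step    t(s)  obj.x    obj.z    obj.vx   obj.vz 
    128  0.2565   +0.218  -0.045  +1.393  -0.936
    256  0.5130   +0.754  -0.405  +2.786  -1.872
    384  0.7695   +1.647  -1.005  +4.178  -2.808


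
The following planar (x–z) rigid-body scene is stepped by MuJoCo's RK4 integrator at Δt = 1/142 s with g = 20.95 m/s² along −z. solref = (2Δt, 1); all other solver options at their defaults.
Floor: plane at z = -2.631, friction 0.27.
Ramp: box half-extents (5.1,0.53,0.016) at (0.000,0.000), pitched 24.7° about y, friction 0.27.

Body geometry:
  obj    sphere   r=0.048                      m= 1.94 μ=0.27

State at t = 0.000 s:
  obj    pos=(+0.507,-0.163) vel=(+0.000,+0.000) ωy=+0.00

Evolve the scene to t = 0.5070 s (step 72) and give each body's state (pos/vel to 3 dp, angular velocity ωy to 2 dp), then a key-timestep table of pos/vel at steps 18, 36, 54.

State at t = 0.5070 s:
  obj    pos=(+1.237,-0.499) vel=(+2.881,-1.325) ωy=+66.03

Key-timestep trajectory:
   step    t(s)  obj.x    obj.z    obj.vx   obj.vz 
     18  0.1268   +0.553  -0.184  +0.720  -0.331
     36  0.2535   +0.690  -0.247  +1.441  -0.663
     54  0.3803   +0.918  -0.352  +2.161  -0.994


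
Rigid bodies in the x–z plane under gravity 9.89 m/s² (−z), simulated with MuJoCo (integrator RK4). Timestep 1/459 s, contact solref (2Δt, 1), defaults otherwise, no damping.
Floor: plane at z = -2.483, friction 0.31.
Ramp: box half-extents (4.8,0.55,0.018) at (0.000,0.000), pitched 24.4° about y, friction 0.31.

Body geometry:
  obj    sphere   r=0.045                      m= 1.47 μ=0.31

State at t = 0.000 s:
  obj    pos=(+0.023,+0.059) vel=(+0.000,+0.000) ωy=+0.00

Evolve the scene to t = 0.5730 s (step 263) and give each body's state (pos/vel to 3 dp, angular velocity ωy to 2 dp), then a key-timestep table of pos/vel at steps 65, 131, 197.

State at t = 0.5730 s:
  obj    pos=(+0.459,-0.139) vel=(+1.523,-0.691) ωy=+37.15

Key-timestep trajectory:
   step    t(s)  obj.x    obj.z    obj.vx   obj.vz 
     65  0.1416   +0.050  +0.047  +0.376  -0.171
    131  0.2854   +0.131  +0.010  +0.759  -0.344
    197  0.4292   +0.268  -0.052  +1.141  -0.517


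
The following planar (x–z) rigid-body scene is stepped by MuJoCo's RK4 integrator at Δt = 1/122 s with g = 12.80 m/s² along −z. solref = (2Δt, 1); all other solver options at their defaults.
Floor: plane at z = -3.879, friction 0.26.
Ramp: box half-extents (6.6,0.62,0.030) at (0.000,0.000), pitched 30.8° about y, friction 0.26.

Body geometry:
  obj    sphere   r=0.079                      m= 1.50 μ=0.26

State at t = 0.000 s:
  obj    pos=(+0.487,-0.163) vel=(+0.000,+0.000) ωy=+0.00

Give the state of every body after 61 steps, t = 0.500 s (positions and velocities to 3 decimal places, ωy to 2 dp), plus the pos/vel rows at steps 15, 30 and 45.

State at t = 0.500 s:
  obj    pos=(+0.990,-0.463) vel=(+2.011,-1.199) ωy=+29.61

Key-timestep trajectory:
   step    t(s)  obj.x    obj.z    obj.vx   obj.vz 
     15  0.1230   +0.517  -0.182  +0.495  -0.295
     30  0.2459   +0.609  -0.236  +0.989  -0.590
     45  0.3689   +0.761  -0.327  +1.484  -0.884


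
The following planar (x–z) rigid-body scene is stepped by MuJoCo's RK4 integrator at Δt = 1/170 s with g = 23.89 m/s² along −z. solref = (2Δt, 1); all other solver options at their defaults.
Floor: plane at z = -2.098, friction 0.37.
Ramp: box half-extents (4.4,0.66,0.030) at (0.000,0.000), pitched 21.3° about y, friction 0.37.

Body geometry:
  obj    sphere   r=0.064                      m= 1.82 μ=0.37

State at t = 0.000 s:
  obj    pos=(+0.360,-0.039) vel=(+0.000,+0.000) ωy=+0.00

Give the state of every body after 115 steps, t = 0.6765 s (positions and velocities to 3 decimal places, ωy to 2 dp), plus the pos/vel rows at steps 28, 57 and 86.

State at t = 0.6765 s:
  obj    pos=(+1.681,-0.555) vel=(+3.906,-1.523) ωy=+65.50

Key-timestep trajectory:
   step    t(s)  obj.x    obj.z    obj.vx   obj.vz 
     28  0.1647   +0.438  -0.070  +0.951  -0.371
     57  0.3353   +0.685  -0.166  +1.936  -0.755
     86  0.5059   +1.099  -0.328  +2.921  -1.139


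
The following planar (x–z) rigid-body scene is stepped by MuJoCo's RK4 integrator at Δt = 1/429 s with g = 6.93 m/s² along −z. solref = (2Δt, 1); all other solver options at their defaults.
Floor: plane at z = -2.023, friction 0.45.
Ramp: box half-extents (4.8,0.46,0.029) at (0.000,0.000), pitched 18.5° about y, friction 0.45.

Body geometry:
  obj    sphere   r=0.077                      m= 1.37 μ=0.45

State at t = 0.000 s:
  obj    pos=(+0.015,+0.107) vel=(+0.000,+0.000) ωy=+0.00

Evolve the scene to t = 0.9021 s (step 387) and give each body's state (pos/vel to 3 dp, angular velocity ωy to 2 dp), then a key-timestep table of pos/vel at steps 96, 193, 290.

State at t = 0.9021 s:
  obj    pos=(+0.621,-0.096) vel=(+1.344,-0.450) ωy=+18.40

Key-timestep trajectory:
   step    t(s)  obj.x    obj.z    obj.vx   obj.vz 
     96  0.2238   +0.052  +0.094  +0.333  -0.112
    193  0.4499   +0.166  +0.056  +0.670  -0.224
    290  0.6760   +0.355  -0.007  +1.007  -0.337


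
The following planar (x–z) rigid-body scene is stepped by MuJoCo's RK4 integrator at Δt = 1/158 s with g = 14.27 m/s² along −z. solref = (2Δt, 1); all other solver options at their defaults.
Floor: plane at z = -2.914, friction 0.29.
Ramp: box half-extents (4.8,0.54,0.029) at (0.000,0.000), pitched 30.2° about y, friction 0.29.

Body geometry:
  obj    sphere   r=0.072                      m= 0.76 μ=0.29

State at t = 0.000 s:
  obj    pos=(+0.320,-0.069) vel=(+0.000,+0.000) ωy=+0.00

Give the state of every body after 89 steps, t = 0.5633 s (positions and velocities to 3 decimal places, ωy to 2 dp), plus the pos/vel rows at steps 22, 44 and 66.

State at t = 0.5633 s:
  obj    pos=(+1.023,-0.479) vel=(+2.496,-1.453) ωy=+40.09

Key-timestep trajectory:
   step    t(s)  obj.x    obj.z    obj.vx   obj.vz 
     22  0.1392   +0.363  -0.094  +0.617  -0.359
     44  0.2785   +0.492  -0.169  +1.234  -0.718
     66  0.4177   +0.707  -0.294  +1.851  -1.077


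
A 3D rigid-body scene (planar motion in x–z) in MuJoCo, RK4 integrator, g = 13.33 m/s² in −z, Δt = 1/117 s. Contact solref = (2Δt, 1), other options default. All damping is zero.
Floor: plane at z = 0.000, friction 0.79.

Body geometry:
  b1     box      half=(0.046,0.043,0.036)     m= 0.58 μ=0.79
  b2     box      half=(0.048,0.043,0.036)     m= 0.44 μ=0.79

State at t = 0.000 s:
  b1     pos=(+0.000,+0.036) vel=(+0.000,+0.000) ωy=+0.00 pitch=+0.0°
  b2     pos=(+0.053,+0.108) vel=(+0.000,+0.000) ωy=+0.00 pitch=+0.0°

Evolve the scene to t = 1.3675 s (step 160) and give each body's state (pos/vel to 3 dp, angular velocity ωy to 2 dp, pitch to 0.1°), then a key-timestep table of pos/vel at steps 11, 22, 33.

State at t = 1.3675 s:
  b1     pos=(+0.000,+0.036) vel=(+0.000,+0.000) ωy=+0.00 pitch=+0.0°
  b2     pos=(+0.097,+0.048) vel=(+0.000,+0.000) ωy=+0.00 pitch=+90.0°

Key-timestep trajectory:
   step    t(s)  b1.x    b1.z    b1.vx   b1.vz   b2.x    b2.z    b2.vx   b2.vz 
     11  0.0940   +0.000  +0.036  -0.001  +0.001   +0.059  +0.106  +0.152  -0.054
     22  0.1880   +0.000  +0.036  +0.000  +0.000   +0.082  +0.082  +0.304  -0.615
     33  0.2821   +0.000  +0.036  +0.000  +0.000   +0.099  +0.047  -0.063  +0.064


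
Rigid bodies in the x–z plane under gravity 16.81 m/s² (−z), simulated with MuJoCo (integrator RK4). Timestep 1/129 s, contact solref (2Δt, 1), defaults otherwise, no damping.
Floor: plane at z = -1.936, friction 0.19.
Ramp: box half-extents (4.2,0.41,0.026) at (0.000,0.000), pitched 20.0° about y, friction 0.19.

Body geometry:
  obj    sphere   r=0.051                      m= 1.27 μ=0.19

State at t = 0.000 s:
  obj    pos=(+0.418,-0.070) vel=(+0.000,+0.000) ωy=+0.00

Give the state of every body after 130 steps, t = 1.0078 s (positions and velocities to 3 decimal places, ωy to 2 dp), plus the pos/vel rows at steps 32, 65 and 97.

State at t = 1.0078 s:
  obj    pos=(+2.378,-0.783) vel=(+3.889,-1.416) ωy=+81.12

Key-timestep trajectory:
   step    t(s)  obj.x    obj.z    obj.vx   obj.vz 
     32  0.2481   +0.537  -0.113  +0.958  -0.349
     65  0.5039   +0.908  -0.249  +1.945  -0.708
     97  0.7519   +1.509  -0.467  +2.902  -1.056


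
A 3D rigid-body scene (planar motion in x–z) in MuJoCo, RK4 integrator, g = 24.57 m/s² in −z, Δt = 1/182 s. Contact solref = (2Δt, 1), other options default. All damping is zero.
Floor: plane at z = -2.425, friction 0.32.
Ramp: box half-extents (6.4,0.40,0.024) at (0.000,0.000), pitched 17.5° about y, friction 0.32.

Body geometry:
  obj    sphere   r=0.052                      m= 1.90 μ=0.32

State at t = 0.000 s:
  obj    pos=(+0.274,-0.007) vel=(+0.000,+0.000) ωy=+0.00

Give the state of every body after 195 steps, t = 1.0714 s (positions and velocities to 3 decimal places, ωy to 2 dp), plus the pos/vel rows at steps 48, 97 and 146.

State at t = 1.0714 s:
  obj    pos=(+3.163,-0.918) vel=(+5.392,-1.700) ωy=+108.73

Key-timestep trajectory:
   step    t(s)  obj.x    obj.z    obj.vx   obj.vz 
     48  0.2637   +0.449  -0.062  +1.328  -0.419
     97  0.5330   +0.989  -0.232  +2.683  -0.846
    146  0.8022   +1.894  -0.517  +4.037  -1.273


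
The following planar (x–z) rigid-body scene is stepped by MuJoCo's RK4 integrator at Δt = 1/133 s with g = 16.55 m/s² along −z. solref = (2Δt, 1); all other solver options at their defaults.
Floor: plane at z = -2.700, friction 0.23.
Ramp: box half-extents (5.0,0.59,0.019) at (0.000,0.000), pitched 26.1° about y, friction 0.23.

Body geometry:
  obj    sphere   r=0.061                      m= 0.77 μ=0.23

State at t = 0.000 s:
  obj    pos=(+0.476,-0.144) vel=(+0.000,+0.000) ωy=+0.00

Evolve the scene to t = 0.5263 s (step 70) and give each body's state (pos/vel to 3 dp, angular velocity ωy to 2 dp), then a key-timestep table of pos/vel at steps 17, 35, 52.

State at t = 0.5263 s:
  obj    pos=(+1.123,-0.461) vel=(+2.458,-1.204) ωy=+44.84

Key-timestep trajectory:
   step    t(s)  obj.x    obj.z    obj.vx   obj.vz 
     17  0.1278   +0.514  -0.163  +0.597  -0.292
     35  0.2632   +0.638  -0.223  +1.229  -0.602
     52  0.3910   +0.833  -0.319  +1.826  -0.895


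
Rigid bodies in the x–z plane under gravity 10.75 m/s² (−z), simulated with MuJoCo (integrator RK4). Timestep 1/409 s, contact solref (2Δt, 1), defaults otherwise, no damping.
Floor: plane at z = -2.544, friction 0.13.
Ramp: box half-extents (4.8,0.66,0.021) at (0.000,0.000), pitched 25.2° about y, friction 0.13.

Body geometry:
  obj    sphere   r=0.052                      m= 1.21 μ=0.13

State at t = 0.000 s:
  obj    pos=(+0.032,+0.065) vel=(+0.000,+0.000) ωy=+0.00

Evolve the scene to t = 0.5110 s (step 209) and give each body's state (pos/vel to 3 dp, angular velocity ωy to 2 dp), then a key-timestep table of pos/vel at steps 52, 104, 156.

State at t = 0.5110 s:
  obj    pos=(+0.426,-0.120) vel=(+1.538,-0.718) ωy=+30.84

Key-timestep trajectory:
   step    t(s)  obj.x    obj.z    obj.vx   obj.vz 
     52  0.1271   +0.057  +0.054  +0.387  -0.178
    104  0.2543   +0.130  +0.019  +0.767  -0.359
    156  0.3814   +0.252  -0.038  +1.147  -0.545


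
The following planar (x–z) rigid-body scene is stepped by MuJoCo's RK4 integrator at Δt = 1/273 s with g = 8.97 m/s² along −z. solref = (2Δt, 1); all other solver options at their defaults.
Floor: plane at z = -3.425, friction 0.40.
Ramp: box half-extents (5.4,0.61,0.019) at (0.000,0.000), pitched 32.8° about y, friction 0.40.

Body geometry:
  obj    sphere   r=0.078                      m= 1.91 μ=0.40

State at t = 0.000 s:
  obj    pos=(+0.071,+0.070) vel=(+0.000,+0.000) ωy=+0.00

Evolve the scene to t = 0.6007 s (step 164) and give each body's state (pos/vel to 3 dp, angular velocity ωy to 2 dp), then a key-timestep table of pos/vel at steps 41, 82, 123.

State at t = 0.6007 s:
  obj    pos=(+0.597,-0.270) vel=(+1.753,-1.130) ωy=+26.73

Key-timestep trajectory:
   step    t(s)  obj.x    obj.z    obj.vx   obj.vz 
     41  0.1502   +0.104  +0.048  +0.438  -0.282
     82  0.3004   +0.203  -0.015  +0.876  -0.565
    123  0.4505   +0.367  -0.121  +1.315  -0.847


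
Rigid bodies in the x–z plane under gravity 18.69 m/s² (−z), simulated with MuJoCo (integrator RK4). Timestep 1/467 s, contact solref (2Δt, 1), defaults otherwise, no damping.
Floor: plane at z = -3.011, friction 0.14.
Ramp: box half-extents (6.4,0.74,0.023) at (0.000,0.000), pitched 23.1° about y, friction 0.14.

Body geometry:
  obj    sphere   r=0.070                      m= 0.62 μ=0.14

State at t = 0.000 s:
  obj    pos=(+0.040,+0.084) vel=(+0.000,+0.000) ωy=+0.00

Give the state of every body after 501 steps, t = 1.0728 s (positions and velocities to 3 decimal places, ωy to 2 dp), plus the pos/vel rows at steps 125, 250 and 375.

State at t = 1.0728 s:
  obj    pos=(+2.813,-1.099) vel=(+5.169,-2.205) ωy=+80.26

Key-timestep trajectory:
   step    t(s)  obj.x    obj.z    obj.vx   obj.vz 
    125  0.2677   +0.213  +0.010  +1.290  -0.550
    250  0.5353   +0.730  -0.210  +2.579  -1.100
    375  0.8030   +1.593  -0.579  +3.869  -1.650


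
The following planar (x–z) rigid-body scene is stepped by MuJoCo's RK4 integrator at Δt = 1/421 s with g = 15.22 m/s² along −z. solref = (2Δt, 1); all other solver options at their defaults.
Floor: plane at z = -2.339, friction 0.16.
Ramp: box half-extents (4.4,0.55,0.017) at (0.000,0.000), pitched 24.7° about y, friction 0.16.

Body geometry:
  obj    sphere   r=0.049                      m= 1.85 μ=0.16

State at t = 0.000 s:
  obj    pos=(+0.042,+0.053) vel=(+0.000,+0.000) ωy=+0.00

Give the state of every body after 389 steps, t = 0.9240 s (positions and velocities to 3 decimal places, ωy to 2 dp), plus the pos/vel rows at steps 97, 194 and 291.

State at t = 0.9240 s:
  obj    pos=(+1.804,-0.757) vel=(+3.814,-1.754) ωy=+85.65

Key-timestep trajectory:
   step    t(s)  obj.x    obj.z    obj.vx   obj.vz 
     97  0.2304   +0.152  +0.003  +0.951  -0.437
    194  0.4608   +0.480  -0.148  +1.902  -0.875
    291  0.6912   +1.028  -0.400  +2.853  -1.312


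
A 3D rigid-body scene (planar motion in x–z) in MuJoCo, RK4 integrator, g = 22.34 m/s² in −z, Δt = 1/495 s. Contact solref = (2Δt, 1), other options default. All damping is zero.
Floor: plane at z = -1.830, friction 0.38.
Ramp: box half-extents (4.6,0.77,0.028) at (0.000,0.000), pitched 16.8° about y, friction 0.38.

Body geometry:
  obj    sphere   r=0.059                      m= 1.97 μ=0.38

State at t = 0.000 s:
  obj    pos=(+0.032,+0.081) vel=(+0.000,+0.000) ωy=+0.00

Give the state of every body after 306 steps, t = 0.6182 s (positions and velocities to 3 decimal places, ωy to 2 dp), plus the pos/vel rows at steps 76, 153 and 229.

State at t = 0.6182 s:
  obj    pos=(+0.876,-0.174) vel=(+2.730,-0.824) ωy=+48.32

Key-timestep trajectory:
   step    t(s)  obj.x    obj.z    obj.vx   obj.vz 
     76  0.1535   +0.084  +0.065  +0.678  -0.205
    153  0.3091   +0.243  +0.018  +1.365  -0.412
    229  0.4626   +0.505  -0.061  +2.043  -0.617


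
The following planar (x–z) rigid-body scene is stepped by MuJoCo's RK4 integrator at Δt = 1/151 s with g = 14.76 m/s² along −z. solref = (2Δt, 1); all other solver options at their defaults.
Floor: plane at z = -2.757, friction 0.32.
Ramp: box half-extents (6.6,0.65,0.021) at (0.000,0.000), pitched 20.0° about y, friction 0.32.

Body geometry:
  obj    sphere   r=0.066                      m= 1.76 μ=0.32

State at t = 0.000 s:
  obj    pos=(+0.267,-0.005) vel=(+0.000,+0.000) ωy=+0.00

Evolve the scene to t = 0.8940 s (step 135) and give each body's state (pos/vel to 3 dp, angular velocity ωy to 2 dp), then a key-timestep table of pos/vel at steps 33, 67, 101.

State at t = 0.8940 s:
  obj    pos=(+1.621,-0.498) vel=(+3.029,-1.103) ωy=+48.83

Key-timestep trajectory:
   step    t(s)  obj.x    obj.z    obj.vx   obj.vz 
     33  0.2185   +0.348  -0.034  +0.741  -0.270
     67  0.4437   +0.601  -0.126  +1.504  -0.547
    101  0.6689   +1.025  -0.281  +2.266  -0.825


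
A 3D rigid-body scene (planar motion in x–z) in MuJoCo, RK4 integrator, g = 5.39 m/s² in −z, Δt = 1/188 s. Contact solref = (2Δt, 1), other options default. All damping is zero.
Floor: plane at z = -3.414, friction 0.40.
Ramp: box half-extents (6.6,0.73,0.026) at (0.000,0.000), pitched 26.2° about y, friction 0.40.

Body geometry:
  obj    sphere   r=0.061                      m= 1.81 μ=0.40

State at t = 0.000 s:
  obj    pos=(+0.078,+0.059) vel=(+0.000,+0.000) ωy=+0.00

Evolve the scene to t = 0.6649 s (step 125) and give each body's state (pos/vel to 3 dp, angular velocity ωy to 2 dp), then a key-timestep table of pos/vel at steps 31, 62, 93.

State at t = 0.6649 s:
  obj    pos=(+0.415,-0.107) vel=(+1.014,-0.499) ωy=+18.52

Key-timestep trajectory:
   step    t(s)  obj.x    obj.z    obj.vx   obj.vz 
     31  0.1649   +0.099  +0.048  +0.252  -0.124
     62  0.3298   +0.161  +0.018  +0.503  -0.248
     93  0.4947   +0.265  -0.033  +0.755  -0.371


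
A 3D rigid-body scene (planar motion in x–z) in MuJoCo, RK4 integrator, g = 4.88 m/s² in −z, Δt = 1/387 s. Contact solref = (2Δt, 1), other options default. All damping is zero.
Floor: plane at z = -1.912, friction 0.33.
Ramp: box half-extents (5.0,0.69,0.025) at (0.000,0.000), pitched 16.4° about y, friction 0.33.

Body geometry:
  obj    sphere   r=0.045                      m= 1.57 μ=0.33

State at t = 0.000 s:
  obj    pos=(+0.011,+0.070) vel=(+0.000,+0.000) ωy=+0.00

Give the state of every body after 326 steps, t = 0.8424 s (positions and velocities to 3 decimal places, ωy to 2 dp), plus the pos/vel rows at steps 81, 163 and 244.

State at t = 0.8424 s:
  obj    pos=(+0.346,-0.029) vel=(+0.795,-0.234) ωy=+18.42

Key-timestep trajectory:
   step    t(s)  obj.x    obj.z    obj.vx   obj.vz 
     81  0.2093   +0.032  +0.064  +0.198  -0.058
    163  0.4212   +0.095  +0.045  +0.398  -0.117
    244  0.6305   +0.199  +0.015  +0.595  -0.175


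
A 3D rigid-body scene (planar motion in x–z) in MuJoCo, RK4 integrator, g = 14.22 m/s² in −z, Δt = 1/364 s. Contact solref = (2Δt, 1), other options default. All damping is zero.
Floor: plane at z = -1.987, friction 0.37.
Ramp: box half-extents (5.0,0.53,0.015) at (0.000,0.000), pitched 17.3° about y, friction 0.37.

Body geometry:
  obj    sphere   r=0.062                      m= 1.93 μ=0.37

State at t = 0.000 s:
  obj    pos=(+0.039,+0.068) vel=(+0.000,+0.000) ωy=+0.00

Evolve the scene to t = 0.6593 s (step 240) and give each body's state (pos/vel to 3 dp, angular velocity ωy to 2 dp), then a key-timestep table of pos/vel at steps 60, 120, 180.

State at t = 0.6593 s:
  obj    pos=(+0.666,-0.127) vel=(+1.901,-0.592) ωy=+32.12

Key-timestep trajectory:
   step    t(s)  obj.x    obj.z    obj.vx   obj.vz 
     60  0.1648   +0.078  +0.056  +0.475  -0.148
    120  0.3297   +0.196  +0.020  +0.951  -0.296
    180  0.4945   +0.392  -0.041  +1.426  -0.444


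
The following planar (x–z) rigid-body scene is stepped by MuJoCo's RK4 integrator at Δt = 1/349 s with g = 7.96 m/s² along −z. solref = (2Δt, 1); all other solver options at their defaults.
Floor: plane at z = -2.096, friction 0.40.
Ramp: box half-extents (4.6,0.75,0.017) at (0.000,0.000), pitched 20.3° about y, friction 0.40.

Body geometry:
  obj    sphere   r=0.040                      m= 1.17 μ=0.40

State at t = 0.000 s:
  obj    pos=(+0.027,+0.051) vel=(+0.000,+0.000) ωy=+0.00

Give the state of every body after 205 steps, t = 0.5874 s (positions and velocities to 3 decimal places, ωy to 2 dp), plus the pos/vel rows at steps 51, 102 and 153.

State at t = 0.5874 s:
  obj    pos=(+0.346,-0.067) vel=(+1.087,-0.402) ωy=+28.96

Key-timestep trajectory:
   step    t(s)  obj.x    obj.z    obj.vx   obj.vz 
     51  0.1461   +0.047  +0.043  +0.270  -0.100
    102  0.2923   +0.106  +0.022  +0.541  -0.200
    153  0.4384   +0.205  -0.015  +0.811  -0.300


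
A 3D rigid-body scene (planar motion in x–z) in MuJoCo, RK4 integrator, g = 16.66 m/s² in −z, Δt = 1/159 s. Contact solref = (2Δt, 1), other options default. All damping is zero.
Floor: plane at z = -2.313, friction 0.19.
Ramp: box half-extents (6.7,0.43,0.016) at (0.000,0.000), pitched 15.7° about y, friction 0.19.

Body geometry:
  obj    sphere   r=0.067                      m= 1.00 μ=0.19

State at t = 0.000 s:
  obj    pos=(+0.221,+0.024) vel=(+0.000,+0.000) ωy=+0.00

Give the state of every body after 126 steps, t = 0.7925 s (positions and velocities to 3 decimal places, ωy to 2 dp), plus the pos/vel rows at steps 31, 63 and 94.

State at t = 0.7925 s:
  obj    pos=(+1.195,-0.250) vel=(+2.457,-0.691) ωy=+38.08

Key-timestep trajectory:
   step    t(s)  obj.x    obj.z    obj.vx   obj.vz 
     31  0.1950   +0.280  +0.008  +0.605  -0.170
     63  0.3962   +0.464  -0.044  +1.229  -0.345
     94  0.5912   +0.763  -0.128  +1.833  -0.515


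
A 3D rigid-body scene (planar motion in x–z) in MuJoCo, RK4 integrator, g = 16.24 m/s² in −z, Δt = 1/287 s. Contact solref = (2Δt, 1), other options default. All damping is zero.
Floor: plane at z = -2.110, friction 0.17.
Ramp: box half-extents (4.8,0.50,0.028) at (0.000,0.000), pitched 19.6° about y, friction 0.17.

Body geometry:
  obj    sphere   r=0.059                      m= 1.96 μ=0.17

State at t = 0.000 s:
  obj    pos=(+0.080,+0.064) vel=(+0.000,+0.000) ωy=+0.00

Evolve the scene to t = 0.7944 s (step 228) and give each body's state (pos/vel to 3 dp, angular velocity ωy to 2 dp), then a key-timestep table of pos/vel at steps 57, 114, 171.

State at t = 0.7944 s:
  obj    pos=(+1.237,-0.348) vel=(+2.912,-1.037) ωy=+52.38

Key-timestep trajectory:
   step    t(s)  obj.x    obj.z    obj.vx   obj.vz 
     57  0.1986   +0.152  +0.038  +0.728  -0.259
    114  0.3972   +0.369  -0.039  +1.456  -0.519
    171  0.5958   +0.731  -0.168  +2.184  -0.778


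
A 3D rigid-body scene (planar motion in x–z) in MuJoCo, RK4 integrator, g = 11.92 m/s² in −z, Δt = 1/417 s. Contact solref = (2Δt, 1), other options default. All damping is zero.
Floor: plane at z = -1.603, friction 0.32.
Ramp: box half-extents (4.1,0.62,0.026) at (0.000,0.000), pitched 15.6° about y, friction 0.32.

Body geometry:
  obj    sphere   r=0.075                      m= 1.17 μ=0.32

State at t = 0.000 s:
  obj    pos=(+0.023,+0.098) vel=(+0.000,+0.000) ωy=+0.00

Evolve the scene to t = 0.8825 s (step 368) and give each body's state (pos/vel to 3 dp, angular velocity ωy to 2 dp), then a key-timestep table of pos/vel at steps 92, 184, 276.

State at t = 0.8825 s:
  obj    pos=(+0.882,-0.141) vel=(+1.946,-0.543) ωy=+26.94

Key-timestep trajectory:
   step    t(s)  obj.x    obj.z    obj.vx   obj.vz 
     92  0.2206   +0.077  +0.083  +0.487  -0.136
    184  0.4412   +0.238  +0.038  +0.973  -0.272
    276  0.6619   +0.506  -0.036  +1.460  -0.408


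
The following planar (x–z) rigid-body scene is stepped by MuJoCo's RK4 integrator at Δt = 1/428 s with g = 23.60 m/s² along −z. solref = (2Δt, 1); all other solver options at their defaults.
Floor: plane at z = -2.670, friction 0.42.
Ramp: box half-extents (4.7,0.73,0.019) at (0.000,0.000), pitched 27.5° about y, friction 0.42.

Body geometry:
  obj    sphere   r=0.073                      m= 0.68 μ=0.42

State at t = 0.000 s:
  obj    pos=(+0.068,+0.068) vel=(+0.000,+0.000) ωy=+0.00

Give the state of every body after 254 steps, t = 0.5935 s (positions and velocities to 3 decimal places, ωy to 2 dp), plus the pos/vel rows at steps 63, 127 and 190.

State at t = 0.5935 s:
  obj    pos=(+1.284,-0.565) vel=(+4.098,-2.133) ωy=+63.27

Key-timestep trajectory:
   step    t(s)  obj.x    obj.z    obj.vx   obj.vz 
     63  0.1472   +0.143  +0.029  +1.016  -0.529
    127  0.2967   +0.372  -0.090  +2.049  -1.067
    190  0.4439   +0.749  -0.286  +3.065  -1.596


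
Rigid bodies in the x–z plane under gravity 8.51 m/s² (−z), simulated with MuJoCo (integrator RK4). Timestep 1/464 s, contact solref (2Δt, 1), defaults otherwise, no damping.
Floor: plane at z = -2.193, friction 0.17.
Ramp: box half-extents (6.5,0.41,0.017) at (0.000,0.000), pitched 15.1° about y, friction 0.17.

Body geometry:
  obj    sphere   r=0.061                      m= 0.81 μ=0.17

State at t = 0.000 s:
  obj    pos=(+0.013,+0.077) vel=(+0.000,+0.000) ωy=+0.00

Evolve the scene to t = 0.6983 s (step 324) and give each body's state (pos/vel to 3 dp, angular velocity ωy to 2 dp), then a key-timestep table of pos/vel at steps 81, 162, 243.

State at t = 0.6983 s:
  obj    pos=(+0.386,-0.023) vel=(+1.068,-0.288) ωy=+18.12

Key-timestep trajectory:
   step    t(s)  obj.x    obj.z    obj.vx   obj.vz 
     81  0.1746   +0.036  +0.071  +0.267  -0.072
    162  0.3491   +0.106  +0.052  +0.534  -0.144
    243  0.5237   +0.223  +0.021  +0.801  -0.216


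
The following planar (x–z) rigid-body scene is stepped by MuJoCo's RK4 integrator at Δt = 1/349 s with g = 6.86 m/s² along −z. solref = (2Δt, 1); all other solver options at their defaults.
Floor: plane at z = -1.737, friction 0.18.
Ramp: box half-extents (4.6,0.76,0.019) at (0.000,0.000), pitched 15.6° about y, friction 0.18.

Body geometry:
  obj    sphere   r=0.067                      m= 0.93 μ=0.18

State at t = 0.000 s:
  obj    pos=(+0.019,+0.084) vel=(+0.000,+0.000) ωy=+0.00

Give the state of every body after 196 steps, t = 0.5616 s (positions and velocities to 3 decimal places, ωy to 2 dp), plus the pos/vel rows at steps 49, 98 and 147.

State at t = 0.5616 s:
  obj    pos=(+0.219,+0.028) vel=(+0.713,-0.199) ωy=+11.04

Key-timestep trajectory:
   step    t(s)  obj.x    obj.z    obj.vx   obj.vz 
     49  0.1404   +0.032  +0.080  +0.178  -0.050
     98  0.2808   +0.069  +0.070  +0.356  -0.100
    147  0.4212   +0.132  +0.053  +0.535  -0.149


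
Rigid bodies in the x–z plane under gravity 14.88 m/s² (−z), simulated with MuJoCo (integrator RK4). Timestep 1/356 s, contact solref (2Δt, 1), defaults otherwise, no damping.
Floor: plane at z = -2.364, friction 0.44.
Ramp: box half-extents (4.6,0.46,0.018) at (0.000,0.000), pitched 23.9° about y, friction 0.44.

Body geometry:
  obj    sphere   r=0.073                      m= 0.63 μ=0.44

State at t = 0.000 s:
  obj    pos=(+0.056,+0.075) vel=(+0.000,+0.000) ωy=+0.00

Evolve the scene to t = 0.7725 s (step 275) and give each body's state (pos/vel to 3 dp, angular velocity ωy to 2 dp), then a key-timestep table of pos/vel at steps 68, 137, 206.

State at t = 0.7725 s:
  obj    pos=(+1.231,-0.446) vel=(+3.041,-1.348) ωy=+45.56

Key-timestep trajectory:
   step    t(s)  obj.x    obj.z    obj.vx   obj.vz 
     68  0.1910   +0.128  +0.043  +0.752  -0.333
    137  0.3848   +0.348  -0.054  +1.515  -0.671
    206  0.5787   +0.715  -0.217  +2.278  -1.010


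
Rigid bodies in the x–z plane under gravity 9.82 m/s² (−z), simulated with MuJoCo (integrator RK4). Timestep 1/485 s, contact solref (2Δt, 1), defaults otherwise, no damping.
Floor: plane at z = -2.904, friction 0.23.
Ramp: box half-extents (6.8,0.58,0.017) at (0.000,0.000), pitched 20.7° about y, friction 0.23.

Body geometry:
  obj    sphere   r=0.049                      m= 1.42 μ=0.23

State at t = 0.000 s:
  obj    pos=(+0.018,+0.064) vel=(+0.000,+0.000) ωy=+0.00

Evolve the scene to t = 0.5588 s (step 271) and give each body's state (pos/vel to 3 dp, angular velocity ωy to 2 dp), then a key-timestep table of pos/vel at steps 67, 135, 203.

State at t = 0.5588 s:
  obj    pos=(+0.380,-0.073) vel=(+1.296,-0.490) ωy=+28.27

Key-timestep trajectory:
   step    t(s)  obj.x    obj.z    obj.vx   obj.vz 
     67  0.1381   +0.040  +0.055  +0.320  -0.121
    135  0.2784   +0.108  +0.030  +0.646  -0.244
    203  0.4186   +0.221  -0.013  +0.971  -0.367


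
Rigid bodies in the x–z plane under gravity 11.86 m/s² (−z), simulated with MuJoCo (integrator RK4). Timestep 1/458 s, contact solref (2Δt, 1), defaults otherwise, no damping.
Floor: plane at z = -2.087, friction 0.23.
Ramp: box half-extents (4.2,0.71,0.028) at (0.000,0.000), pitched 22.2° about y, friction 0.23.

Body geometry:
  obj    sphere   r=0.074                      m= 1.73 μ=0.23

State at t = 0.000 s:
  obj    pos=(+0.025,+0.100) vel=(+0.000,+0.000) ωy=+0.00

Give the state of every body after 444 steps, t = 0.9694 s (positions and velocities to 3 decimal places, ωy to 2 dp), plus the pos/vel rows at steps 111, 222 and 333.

State at t = 0.9694 s:
  obj    pos=(+1.418,-0.468) vel=(+2.873,-1.172) ωy=+41.93

Key-timestep trajectory:
   step    t(s)  obj.x    obj.z    obj.vx   obj.vz 
    111  0.2424   +0.112  +0.064  +0.718  -0.293
    222  0.4847   +0.373  -0.042  +1.437  -0.586
    333  0.7271   +0.808  -0.220  +2.155  -0.879


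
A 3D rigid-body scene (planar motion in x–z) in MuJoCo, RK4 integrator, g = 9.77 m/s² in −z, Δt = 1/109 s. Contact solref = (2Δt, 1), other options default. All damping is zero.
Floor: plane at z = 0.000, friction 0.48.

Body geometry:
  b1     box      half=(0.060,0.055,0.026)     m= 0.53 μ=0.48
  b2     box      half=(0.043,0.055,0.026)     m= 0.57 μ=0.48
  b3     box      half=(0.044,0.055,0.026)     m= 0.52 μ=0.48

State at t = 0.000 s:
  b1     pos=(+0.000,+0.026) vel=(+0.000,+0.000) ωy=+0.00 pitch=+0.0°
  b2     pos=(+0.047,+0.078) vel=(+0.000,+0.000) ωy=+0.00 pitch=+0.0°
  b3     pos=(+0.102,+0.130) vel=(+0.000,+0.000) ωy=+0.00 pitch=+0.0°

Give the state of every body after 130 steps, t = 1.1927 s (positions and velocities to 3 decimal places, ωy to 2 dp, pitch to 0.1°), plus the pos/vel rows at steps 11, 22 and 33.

State at t = 1.1927 s:
  b1     pos=(+0.000,+0.026) vel=(+0.000,+0.000) ωy=+0.00 pitch=+0.0°
  b2     pos=(+0.047,+0.078) vel=(+0.000,+0.000) ωy=+0.00 pitch=+0.0°
  b3     pos=(+0.141,+0.044) vel=(+0.000,+0.000) ωy=+0.00 pitch=+90.0°

Key-timestep trajectory:
   step    t(s)  b1.x    b1.z    b1.vx   b1.vz   b2.x    b2.z    b2.vx   b2.vz   b3.x    b3.z    b3.vx   b3.vz 
     11  0.1009   +0.000  +0.026  +0.000  +0.001   +0.049  +0.079  +0.026  +0.014   +0.113  +0.122  +0.210  -0.197
     22  0.2018   +0.000  +0.026  +0.000  +0.000   +0.050  +0.079  -0.045  -0.018   +0.139  +0.072  +0.265  -0.952
     33  0.3028   +0.000  +0.026  +0.000  +0.000   +0.047  +0.078  +0.007  +0.006   +0.142  +0.043  -0.036  +0.053
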